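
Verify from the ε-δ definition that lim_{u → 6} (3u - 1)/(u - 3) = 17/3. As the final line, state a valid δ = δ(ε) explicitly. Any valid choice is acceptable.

Fix ε > 0. We want δ > 0 with 0 < |u − 6| < δ ⇒ |(3u - 1)/(u - 3) − (17/3)| < ε.
Combining over a common denominator, (3u - 1)/(u - 3) − (17/3) = [(3u - 1)·3 − 17·(u - 3)] / [3·(u - 3)] = -8(u − 6) / (3(u - 3)).
So |(3u - 1)/(u - 3) − (17/3)| = 8|u − 6| / (3·|u − 3|).
Require δ ≤ 3/2, so |u − 3| ≥ |3| − |u − 6| > 3 − 3/2 = 3/2.
Hence |(3u - 1)/(u - 3) − (17/3)| < 8|u − 6|/(3·(3/2)) = (16/9)|u − 6|, which is < ε once |u − 6| < (9/16)ε.
Take δ = min(3/2, (9/16)ε). Then 0 < |u − 6| < δ forces both bounds, so |(3u - 1)/(u - 3) − (17/3)| < ε.

δ = min(3/2, (9/16)ε)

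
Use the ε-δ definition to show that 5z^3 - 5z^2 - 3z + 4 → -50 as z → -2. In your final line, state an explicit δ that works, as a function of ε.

Let ε > 0. We want δ > 0 such that 0 < |z + 2| < δ implies |(5z^3 - 5z^2 - 3z + 4) + 50| < ε.
(5z^3 - 5z^2 - 3z + 4) + 50 = 5z^3 - 5z^2 - 3z + 54 = (z + 2)(5z^2 - 15z + 27).
So |(5z^3 - 5z^2 - 3z + 4) + 50| = |z + 2|·|5z^2 - 15z + 27|.
Require δ ≤ 1. Then |z + 2| < 1 gives |z| < 3, and by the triangle inequality |5z^2 - 15z + 27| ≤ 5·3^2 + 15·3 + 27 = 117.
Hence |(5z^3 - 5z^2 - 3z + 4) + 50| ≤ 117|z + 2| < ε provided |z + 2| < ε/117.
Take δ = min(1, ε/117). Then 0 < |z + 2| < δ gives both |z + 2| < 1 and |z + 2| < ε/117, so |(5z^3 - 5z^2 - 3z + 4) + 50| < ε.

δ = min(1, ε/117)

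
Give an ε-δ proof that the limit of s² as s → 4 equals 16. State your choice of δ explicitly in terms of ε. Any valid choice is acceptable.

δ = min(2, ε/10)

Fix ε > 0. We seek δ > 0 with 0 < |s − 4| < δ ⇒ |s² − 16| < ε.
Factor: s² − 16 = (s − 4)(s + 4), so |s² − 16| = |s − 4|·|s + 4|.
Impose δ ≤ 2 so that |s| < 6; then |s + 4| ≤ 10.
Hence |s² − 16| ≤ 10|s − 4|, which is < ε once |s − 4| < ε/10.
Take δ = min(2, ε/10). If 0 < |s − 4| < δ then both bounds hold and |s² − 16| ≤ 10|s − 4| < 10·(ε/10) = ε.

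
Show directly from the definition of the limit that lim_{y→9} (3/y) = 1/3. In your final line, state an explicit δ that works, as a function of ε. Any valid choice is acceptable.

Suppose ε > 0. We seek δ > 0 such that 0 < |y − 9| < δ implies |3/y − (1/3)| < ε.
|3/y − (1/3)| = 3·|9 − y|/(9·|y|) = 3|y − 9|/(9|y|).
Restrict δ ≤ 9/2. Then |y − 9| < 9/2 gives |y| > 9/2, so 9|y| > 81/2.
Then |3/y − (1/3)| < 3|y − 9|/(81/2), which is < ε when |y − 9| < (27/2)ε.
Take δ = min(9/2, (27/2)ε). Then 0 < |y − 9| < δ gives both |y − 9| < 9/2 and |y − 9| < (27/2)ε, so |3/y − (1/3)| < ε.

δ = min(9/2, (27/2)ε)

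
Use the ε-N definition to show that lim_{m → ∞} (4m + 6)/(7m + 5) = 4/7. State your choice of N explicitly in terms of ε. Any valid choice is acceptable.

Let ε > 0 be given. For m ≥ 1, |(4m + 6)/(7m + 5) − (4/7)| = |22|/(7(7m + 5)) = 22/(7(7m + 5)).
Since 7m + 5 ≥ 7m for m ≥ 1, this is ≤ 22/(7·7m) = (22/49)/m.
So |(4m + 6)/(7m + 5) − (4/7)| < ε whenever m > (22/49)/ε.
Take N = (22/49)/ε. If m > N then |(4m + 6)/(7m + 5) − (4/7)| ≤ (22/49)/m < ε.

N = (22/49)/ε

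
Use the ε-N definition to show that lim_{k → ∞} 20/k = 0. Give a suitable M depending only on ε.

Let ε > 0 be given. For k ≥ 1, |20/k − 0| = 20/(k) ≤ 20/k.
We need 20/k < ε, i.e. k > 20/ε.
Take M = 20/ε. If k > M then |20/k| ≤ 20/k < ε.

M = 20/ε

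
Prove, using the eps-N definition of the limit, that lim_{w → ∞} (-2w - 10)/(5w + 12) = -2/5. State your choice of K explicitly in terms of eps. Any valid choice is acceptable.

Suppose eps > 0. We seek K > 0 such that w > K implies |(-2w - 10)/(5w + 12) + 2/5| < eps.
(-2w - 10)/(5w + 12) + 2/5 = (5(-2w - 10) − (-2)(5w + 12)) / (5(5w + 12)) = -26/(5(5w + 12)).
For w > 0 we have 5w + 12 > 5w, so |(-2w - 10)/(5w + 12) + 2/5| = 26/(5(5w + 12)) < 26/(5·5w) = (26/25)/w.
Thus |(-2w - 10)/(5w + 12) + 2/5| < eps whenever w > (26/25)/eps.
Take K = (26/25)/eps. If w > K then |(-2w - 10)/(5w + 12) + 2/5| < (26/25)/w < eps.

K = (26/25)/eps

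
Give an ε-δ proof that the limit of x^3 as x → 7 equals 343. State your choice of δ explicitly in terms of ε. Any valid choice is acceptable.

Let ε > 0. We seek δ > 0 with 0 < |x − 7| < δ ⇒ |x^3 − 343| < ε.
Factor: x^3 − 343 = (x − 7)(x^2 + 7x + 49), so |x^3 − 343| = |x − 7|·|x^2 + 7x + 49|.
Restrict δ ≤ 1. Then |x − 7| < 1 gives |x| < 8, so by the triangle inequality |x^2 + 7x + 49| ≤ 8^2 + 7·8 + 49 = 169.
Hence |x^3 − 343| ≤ 169|x − 7|, which is < ε once |x − 7| < ε/169.
Take δ = min(1, ε/169). If 0 < |x − 7| < δ then both bounds hold and |x^3 − 343| ≤ 169|x − 7| < 169·(ε/169) = ε.

δ = min(1, ε/169)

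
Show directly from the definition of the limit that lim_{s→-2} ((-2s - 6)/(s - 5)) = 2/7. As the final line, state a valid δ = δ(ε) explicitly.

δ = min(7/2, (49/32)ε)

Fix ε > 0. We want δ > 0 with 0 < |s + 2| < δ ⇒ |(-2s - 6)/(s - 5) − (2/7)| < ε.
Combining over a common denominator, (-2s - 6)/(s - 5) − (2/7) = [(-2s - 6)·(-7) − (-2)·(s - 5)] / [(-7)·(s - 5)] = 16(s + 2) / ((-7)(s - 5)).
So |(-2s - 6)/(s - 5) − (2/7)| = 16|s + 2| / (7·|s − 5|).
Restrict δ ≤ 7/2. Then |s + 2| < 7/2 gives |s − 5| = |(s + 2) + (-7)| ≥ 7 − 7/2 = 7/2.
Hence |(-2s - 6)/(s - 5) − (2/7)| < 16|s + 2|/(7·(7/2)) = (32/49)|s + 2|, which is < ε once |s + 2| < (49/32)ε.
Take δ = min(7/2, (49/32)ε). Then 0 < |s + 2| < δ forces both bounds, so |(-2s - 6)/(s - 5) − (2/7)| < ε.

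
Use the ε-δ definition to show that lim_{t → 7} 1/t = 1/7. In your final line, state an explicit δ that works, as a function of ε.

δ = min(7/2, (49/2)ε)

Fix ε > 0. We seek δ > 0 such that 0 < |t − 7| < δ implies |1/t − (1/7)| < ε.
|1/t − (1/7)| = |7 − t|/(7·|t|) = |t − 7|/(7|t|).
Restrict δ ≤ 7/2. Then |t − 7| < 7/2 gives |t| > 7/2, so 7|t| > 49/2.
Then |1/t − (1/7)| < |t − 7|/(49/2), which is < ε when |t − 7| < (49/2)ε.
Take δ = min(7/2, (49/2)ε). Then 0 < |t − 7| < δ gives both |t − 7| < 7/2 and |t − 7| < (49/2)ε, so |1/t − (1/7)| < ε.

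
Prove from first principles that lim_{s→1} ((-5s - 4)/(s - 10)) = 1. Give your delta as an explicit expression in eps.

Suppose eps > 0. We want delta > 0 with 0 < |s − 1| < delta ⇒ |(-5s - 4)/(s - 10) − 1| < eps.
Combining over a common denominator, (-5s - 4)/(s - 10) − 1 = [(-5s - 4)·(-9) − (-9)·(s - 10)] / [(-9)·(s - 10)] = 54(s − 1) / ((-9)(s - 10)).
So |(-5s - 4)/(s - 10) − 1| = 54|s − 1| / (9·|s − 10|).
Require delta ≤ 9/2, so |s − 10| ≥ |-9| − |s − 1| > 9 − 9/2 = 9/2.
Hence |(-5s - 4)/(s - 10) − 1| < 54|s − 1|/(9·(9/2)) = (4/3)|s − 1|, which is < eps once |s − 1| < (3/4)eps.
Take delta = min(9/2, (3/4)eps). Then 0 < |s − 1| < delta forces both bounds, so |(-5s - 4)/(s - 10) − 1| < eps.

delta = min(9/2, (3/4)eps)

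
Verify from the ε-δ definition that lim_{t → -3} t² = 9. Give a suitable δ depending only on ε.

Let ε > 0 be given. We seek δ > 0 with 0 < |t + 3| < δ ⇒ |t² − 9| < ε.
Factor: t² − 9 = (t + 3)(t - 3), so |t² − 9| = |t + 3|·|t - 3|.
Impose δ ≤ 1 so that |t| < 4; then |t - 3| ≤ 7.
Hence |t² − 9| ≤ 7|t + 3|, which is < ε once |t + 3| < ε/7.
Take δ = min(1, ε/7). If 0 < |t + 3| < δ then both bounds hold and |t² − 9| ≤ 7|t + 3| < 7·(ε/7) = ε.

δ = min(1, ε/7)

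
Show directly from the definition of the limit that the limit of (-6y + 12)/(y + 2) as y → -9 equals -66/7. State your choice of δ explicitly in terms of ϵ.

Suppose ϵ > 0. We want δ > 0 with 0 < |y + 9| < δ ⇒ |(-6y + 12)/(y + 2) + 66/7| < ϵ.
Combining over a common denominator, (-6y + 12)/(y + 2) + 66/7 = [(-6y + 12)·(-7) − 66·(y + 2)] / [(-7)·(y + 2)] = -24(y + 9) / ((-7)(y + 2)).
So |(-6y + 12)/(y + 2) + 66/7| = 24|y + 9| / (7·|y + 2|).
Require δ ≤ 7/2, so |y + 2| ≥ |-7| − |y + 9| > 7 − 7/2 = 7/2.
Hence |(-6y + 12)/(y + 2) + 66/7| < 24|y + 9|/(7·(7/2)) = (48/49)|y + 9|, which is < ϵ once |y + 9| < (49/48)ϵ.
Take δ = min(7/2, (49/48)ϵ). Then 0 < |y + 9| < δ forces both bounds, so |(-6y + 12)/(y + 2) + 66/7| < ϵ.

δ = min(7/2, (49/48)ϵ)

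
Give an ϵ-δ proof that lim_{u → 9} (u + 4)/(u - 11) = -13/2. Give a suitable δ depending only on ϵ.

δ = min(1, (2/15)ϵ)

Let ϵ > 0. We want δ > 0 with 0 < |u − 9| < δ ⇒ |(u + 4)/(u - 11) + 13/2| < ϵ.
Combining over a common denominator, (u + 4)/(u - 11) + 13/2 = [(u + 4)·(-2) − 13·(u - 11)] / [(-2)·(u - 11)] = -15(u − 9) / ((-2)(u - 11)).
So |(u + 4)/(u - 11) + 13/2| = 15|u − 9| / (2·|u − 11|).
Restrict δ ≤ 1. Then |u − 9| < 1 gives |u − 11| = |(u − 9) + (-2)| ≥ 2 − 1 = 1.
Hence |(u + 4)/(u - 11) + 13/2| < 15|u − 9|/(2·1) = (15/2)|u − 9|, which is < ϵ once |u − 9| < (2/15)ϵ.
Take δ = min(1, (2/15)ϵ). Then 0 < |u − 9| < δ forces both bounds, so |(u + 4)/(u - 11) + 13/2| < ϵ.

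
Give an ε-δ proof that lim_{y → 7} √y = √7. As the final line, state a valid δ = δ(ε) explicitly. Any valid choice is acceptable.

δ = min(7, √7·ε)

Fix ε > 0. We want δ > 0 such that 0 < |y − 7| < δ implies |√y − √7| < ε.
Rationalise: √y − √7 = (y − 7)/(√y + √7), so |√y − √7| = |y − 7|/(√y + √7).
Restrict δ ≤ 7 so that |y − 7| < 7 forces y > 0, and then √y + √7 > √7.
Hence |√y − √7| < |y − 7|/√7, which is < ε once |y − 7| < √7·ε.
Take δ = min(7, √7·ε). If 0 < |y − 7| < δ then y > 0 and |√y − √7| < |y − 7|/√7 < ε.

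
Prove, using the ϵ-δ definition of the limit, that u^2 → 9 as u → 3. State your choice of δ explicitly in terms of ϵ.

δ = min(1, ϵ/7)

Suppose ϵ > 0. We seek δ > 0 with 0 < |u − 3| < δ ⇒ |u^2 − 9| < ϵ.
Factor: u^2 − 9 = (u − 3)(u + 3), so |u^2 − 9| = |u − 3|·|u + 3|.
Restrict δ ≤ 1. Then |u − 3| < 1 gives |u| < 4, so by the triangle inequality |u + 3| ≤ 4 + 3 = 7.
Hence |u^2 − 9| ≤ 7|u − 3|, which is < ϵ once |u − 3| < ϵ/7.
Take δ = min(1, ϵ/7). If 0 < |u − 3| < δ then both bounds hold and |u^2 − 9| ≤ 7|u − 3| < 7·(ϵ/7) = ϵ.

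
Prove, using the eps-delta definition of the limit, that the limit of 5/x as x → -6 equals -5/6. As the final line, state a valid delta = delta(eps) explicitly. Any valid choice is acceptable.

Fix eps > 0. We seek delta > 0 such that 0 < |x + 6| < delta implies |5/x + 5/6| < eps.
|5/x + 5/6| = 5·|-6 − x|/(6·|x|) = 5|x + 6|/(6|x|).
Restrict delta ≤ 3. Then |x + 6| < 3 gives |x| > 3, so 6|x| > 18.
Then |5/x + 5/6| < 5|x + 6|/18, which is < eps when |x + 6| < (18/5)eps.
Take delta = min(3, (18/5)eps). Then 0 < |x + 6| < delta gives both |x + 6| < 3 and |x + 6| < (18/5)eps, so |5/x + 5/6| < eps.

delta = min(3, (18/5)eps)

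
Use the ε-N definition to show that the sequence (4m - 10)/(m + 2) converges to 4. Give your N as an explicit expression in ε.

Fix ε > 0. For m ≥ 1, |(4m - 10)/(m + 2) − 4| = |-18|/((m + 2)) = 18/((m + 2)).
Since m + 2 ≥ m for m ≥ 1, this is ≤ 18/(m) = 18/m.
So |(4m - 10)/(m + 2) − 4| < ε whenever m > 18/ε.
Take N = 18/ε. If m > N then |(4m - 10)/(m + 2) − 4| ≤ 18/m < ε.

N = 18/ε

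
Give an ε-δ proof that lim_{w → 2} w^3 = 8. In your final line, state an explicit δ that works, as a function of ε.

δ = min(2, ε/28)

Let ε > 0. We seek δ > 0 with 0 < |w − 2| < δ ⇒ |w^3 − 8| < ε.
Factor: w^3 − 8 = (w − 2)(w^2 + 2w + 4), so |w^3 − 8| = |w − 2|·|w^2 + 2w + 4|.
Restrict δ ≤ 2. Then |w − 2| < 2 gives |w| < 4, so by the triangle inequality |w^2 + 2w + 4| ≤ 4^2 + 2·4 + 4 = 28.
Hence |w^3 − 8| ≤ 28|w − 2|, which is < ε once |w − 2| < ε/28.
Take δ = min(2, ε/28). If 0 < |w − 2| < δ then both bounds hold and |w^3 − 8| ≤ 28|w − 2| < 28·(ε/28) = ε.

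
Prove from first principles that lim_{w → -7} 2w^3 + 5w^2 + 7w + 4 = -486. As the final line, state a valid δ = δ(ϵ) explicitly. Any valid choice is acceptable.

Let ϵ > 0 be given. We want δ > 0 such that 0 < |w + 7| < δ implies |(2w^3 + 5w^2 + 7w + 4) + 486| < ϵ.
(2w^3 + 5w^2 + 7w + 4) + 486 = 2w^3 + 5w^2 + 7w + 490 = (w + 7)(2w^2 - 9w + 70).
So |(2w^3 + 5w^2 + 7w + 4) + 486| = |w + 7|·|2w^2 - 9w + 70|.
Assume first that |w + 7| < 1, so |w| < 8. Then |2w^2 - 9w + 70| ≤ 2·8^2 + 9·8 + 70 = 270.
Hence |(2w^3 + 5w^2 + 7w + 4) + 486| ≤ 270|w + 7| < ϵ provided |w + 7| < ϵ/270.
Choosing δ = min(1, ϵ/270) ensures both conditions, hence |(2w^3 + 5w^2 + 7w + 4) + 486| < ϵ.

δ = min(1, ϵ/270)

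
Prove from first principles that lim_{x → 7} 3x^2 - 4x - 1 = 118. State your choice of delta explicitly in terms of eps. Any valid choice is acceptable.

delta = min(1, eps/41)

Let eps > 0 be given. We want delta > 0 such that 0 < |x − 7| < delta implies |(3x^2 - 4x - 1) − 118| < eps.
(3x^2 - 4x - 1) − 118 = 3x^2 - 4x - 119 = (x − 7)(3x + 17).
So |(3x^2 - 4x - 1) − 118| = |x − 7|·|3x + 17|.
Require delta ≤ 1. Then |x − 7| < 1 gives |x| < 8, and by the triangle inequality |3x + 17| ≤ 3·8 + 17 = 41.
Hence |(3x^2 - 4x - 1) − 118| ≤ 41|x − 7| < eps provided |x − 7| < eps/41.
Take delta = min(1, eps/41). Then 0 < |x − 7| < delta gives both |x − 7| < 1 and |x − 7| < eps/41, so |(3x^2 - 4x - 1) − 118| < eps.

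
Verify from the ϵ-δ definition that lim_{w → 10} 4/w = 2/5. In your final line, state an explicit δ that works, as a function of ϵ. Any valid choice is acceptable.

δ = min(5, (25/2)ϵ)

Let ϵ > 0 be given. We seek δ > 0 such that 0 < |w − 10| < δ implies |4/w − (2/5)| < ϵ.
|4/w − (2/5)| = 4·|10 − w|/(10·|w|) = 4|w − 10|/(10|w|).
Require δ ≤ 5 so that |w| > 10 − 5 = 5, hence 10|w| > 50.
Then |4/w − (2/5)| < 4|w − 10|/50, which is < ϵ when |w − 10| < (25/2)ϵ.
Take δ = min(5, (25/2)ϵ). Then 0 < |w − 10| < δ gives both |w − 10| < 5 and |w − 10| < (25/2)ϵ, so |4/w − (2/5)| < ϵ.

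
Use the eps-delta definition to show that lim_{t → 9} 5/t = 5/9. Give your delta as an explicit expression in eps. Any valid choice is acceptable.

delta = min(9/2, (81/10)eps)

Fix eps > 0. We seek delta > 0 such that 0 < |t − 9| < delta implies |5/t − (5/9)| < eps.
|5/t − (5/9)| = 5·|9 − t|/(9·|t|) = 5|t − 9|/(9|t|).
Restrict delta ≤ 9/2. Then |t − 9| < 9/2 gives |t| > 9/2, so 9|t| > 81/2.
Then |5/t − (5/9)| < 5|t − 9|/(81/2), which is < eps when |t − 9| < (81/10)eps.
Take delta = min(9/2, (81/10)eps). Then 0 < |t − 9| < delta gives both |t − 9| < 9/2 and |t − 9| < (81/10)eps, so |5/t − (5/9)| < eps.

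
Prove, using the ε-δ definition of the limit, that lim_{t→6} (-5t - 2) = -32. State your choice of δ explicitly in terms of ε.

Let ε > 0 be given. We need δ > 0 so that 0 < |t − 6| < δ implies |(-5t - 2) + 32| < ε.
Since (-5t - 2) + 32 = -5(t − 6), we have |(-5t - 2) + 32| = 5|t − 6|.
So 5|t − 6| < ε exactly when |t − 6| < ε/5.
Take δ = ε/5. If 0 < |t − 6| < δ then |(-5t - 2) + 32| = 5|t − 6| < 5·(ε/5) = ε.

δ = ε/5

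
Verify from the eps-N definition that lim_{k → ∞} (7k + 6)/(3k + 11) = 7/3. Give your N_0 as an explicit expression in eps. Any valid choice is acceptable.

N_0 = (59/9)/eps

Let eps > 0. For k ≥ 1, |(7k + 6)/(3k + 11) − (7/3)| = |-59|/(3(3k + 11)) = 59/(3(3k + 11)).
Since 3k + 11 ≥ 3k for k ≥ 1, this is ≤ 59/(3·3k) = (59/9)/k.
So |(7k + 6)/(3k + 11) − (7/3)| < eps whenever k > (59/9)/eps.
Take N_0 = (59/9)/eps. If k > N_0 then |(7k + 6)/(3k + 11) − (7/3)| ≤ (59/9)/k < eps.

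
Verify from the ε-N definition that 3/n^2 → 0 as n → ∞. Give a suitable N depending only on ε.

Let ε > 0. For n ≥ 1, |3/n^2 − 0| = 3/n^2.
3/n^2 < ε ⇔ n^2 > 3/ε ⇔ n > (3/ε)^{1/2}.
Take N = (3/ε)^{1/2}. Then n > N implies 3/n^2 < ε.

N = (3/ε)^{1/2}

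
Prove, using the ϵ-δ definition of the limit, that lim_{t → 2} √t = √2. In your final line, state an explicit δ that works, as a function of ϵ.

Let ϵ > 0. We want δ > 0 such that 0 < |t − 2| < δ implies |√t − √2| < ϵ.
Rationalise: √t − √2 = (t − 2)/(√t + √2), so |√t − √2| = |t − 2|/(√t + √2).
Restrict δ ≤ 2 so that |t − 2| < 2 forces t > 0, and then √t + √2 > √2.
Hence |√t − √2| < |t − 2|/√2, which is < ϵ once |t − 2| < √2·ϵ.
Take δ = min(2, √2·ϵ). If 0 < |t − 2| < δ then t > 0 and |√t − √2| < |t − 2|/√2 < ϵ.

δ = min(2, √2·ϵ)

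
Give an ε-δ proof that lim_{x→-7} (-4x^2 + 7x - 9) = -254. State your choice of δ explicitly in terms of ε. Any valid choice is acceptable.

Suppose ε > 0. We want δ > 0 such that 0 < |x + 7| < δ implies |(-4x^2 + 7x - 9) + 254| < ε.
(-4x^2 + 7x - 9) + 254 = -4x^2 + 7x + 245 = (x + 7)(-4x + 35).
So |(-4x^2 + 7x - 9) + 254| = |x + 7|·|-4x + 35|.
Require δ ≤ 1. Then |x + 7| < 1 gives |x| < 8, and by the triangle inequality |-4x + 35| ≤ 4·8 + 35 = 67.
Hence |(-4x^2 + 7x - 9) + 254| ≤ 67|x + 7| < ε provided |x + 7| < ε/67.
Choosing δ = min(1, ε/67) ensures both conditions, hence |(-4x^2 + 7x - 9) + 254| < ε.

δ = min(1, ε/67)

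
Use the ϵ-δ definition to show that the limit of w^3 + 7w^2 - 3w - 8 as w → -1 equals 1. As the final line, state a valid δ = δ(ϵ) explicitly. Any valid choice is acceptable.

Let ϵ > 0 be given. We want δ > 0 such that 0 < |w + 1| < δ implies |(w^3 + 7w^2 - 3w - 8) − 1| < ϵ.
(w^3 + 7w^2 - 3w - 8) − 1 = w^3 + 7w^2 - 3w - 9 = (w + 1)(w^2 + 6w - 9).
So |(w^3 + 7w^2 - 3w - 8) − 1| = |w + 1|·|w^2 + 6w - 9|.
Assume first that |w + 1| < 1, so |w| < 2. Then |w^2 + 6w - 9| ≤ 2^2 + 6·2 + 9 = 25.
Hence |(w^3 + 7w^2 - 3w - 8) − 1| ≤ 25|w + 1| < ϵ provided |w + 1| < ϵ/25.
Take δ = min(1, ϵ/25). Then 0 < |w + 1| < δ gives both |w + 1| < 1 and |w + 1| < ϵ/25, so |(w^3 + 7w^2 - 3w - 8) − 1| < ϵ.

δ = min(1, ϵ/25)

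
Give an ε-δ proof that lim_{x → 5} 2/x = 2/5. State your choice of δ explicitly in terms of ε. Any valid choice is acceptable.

δ = min(5/2, (25/4)ε)

Let ε > 0. We seek δ > 0 such that 0 < |x − 5| < δ implies |2/x − (2/5)| < ε.
|2/x − (2/5)| = 2·|5 − x|/(5·|x|) = 2|x − 5|/(5|x|).
Restrict δ ≤ 5/2. Then |x − 5| < 5/2 gives |x| > 5/2, so 5|x| > 25/2.
Then |2/x − (2/5)| < 2|x − 5|/(25/2), which is < ε when |x − 5| < (25/4)ε.
Take δ = min(5/2, (25/4)ε). Then 0 < |x − 5| < δ gives both |x − 5| < 5/2 and |x − 5| < (25/4)ε, so |2/x − (2/5)| < ε.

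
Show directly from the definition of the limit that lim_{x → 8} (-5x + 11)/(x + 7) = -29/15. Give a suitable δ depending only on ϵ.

δ = min(15/2, (225/92)ϵ)

Let ϵ > 0 be given. We want δ > 0 with 0 < |x − 8| < δ ⇒ |(-5x + 11)/(x + 7) + 29/15| < ϵ.
Combining over a common denominator, (-5x + 11)/(x + 7) + 29/15 = [(-5x + 11)·15 − (-29)·(x + 7)] / [15·(x + 7)] = -46(x − 8) / (15(x + 7)).
So |(-5x + 11)/(x + 7) + 29/15| = 46|x − 8| / (15·|x + 7|).
Require δ ≤ 15/2, so |x + 7| ≥ |15| − |x − 8| > 15 − 15/2 = 15/2.
Hence |(-5x + 11)/(x + 7) + 29/15| < 46|x − 8|/(15·(15/2)) = (92/225)|x − 8|, which is < ϵ once |x − 8| < (225/92)ϵ.
Take δ = min(15/2, (225/92)ϵ). Then 0 < |x − 8| < δ forces both bounds, so |(-5x + 11)/(x + 7) + 29/15| < ϵ.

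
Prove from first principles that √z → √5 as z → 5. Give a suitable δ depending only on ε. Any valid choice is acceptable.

Let ε > 0 be given. We want δ > 0 such that 0 < |z − 5| < δ implies |√z − √5| < ε.
Rationalise: √z − √5 = (z − 5)/(√z + √5), so |√z − √5| = |z − 5|/(√z + √5).
Restrict δ ≤ 5 so that |z − 5| < 5 forces z > 0, and then √z + √5 > √5.
Hence |√z − √5| < |z − 5|/√5, which is < ε once |z − 5| < √5·ε.
Take δ = min(5, √5·ε). If 0 < |z − 5| < δ then z > 0 and |√z − √5| < |z − 5|/√5 < ε.

δ = min(5, √5·ε)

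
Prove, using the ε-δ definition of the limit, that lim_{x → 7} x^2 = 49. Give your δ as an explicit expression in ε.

Let ε > 0. We seek δ > 0 with 0 < |x − 7| < δ ⇒ |x^2 − 49| < ε.
Factor: x^2 − 49 = (x − 7)(x + 7), so |x^2 − 49| = |x − 7|·|x + 7|.
Restrict δ ≤ 1. Then |x − 7| < 1 gives |x| < 8, so by the triangle inequality |x + 7| ≤ 8 + 7 = 15.
Hence |x^2 − 49| ≤ 15|x − 7|, which is < ε once |x − 7| < ε/15.
Take δ = min(1, ε/15). If 0 < |x − 7| < δ then both bounds hold and |x^2 − 49| ≤ 15|x − 7| < 15·(ε/15) = ε.

δ = min(1, ε/15)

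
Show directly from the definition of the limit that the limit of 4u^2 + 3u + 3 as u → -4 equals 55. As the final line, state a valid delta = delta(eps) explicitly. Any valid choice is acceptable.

delta = min(1, eps/33)

Let eps > 0. We want delta > 0 such that 0 < |u + 4| < delta implies |(4u^2 + 3u + 3) − 55| < eps.
(4u^2 + 3u + 3) − 55 = 4u^2 + 3u - 52 = (u + 4)(4u - 13).
So |(4u^2 + 3u + 3) − 55| = |u + 4|·|4u - 13|.
Assume first that |u + 4| < 1, so |u| < 5. Then |4u - 13| ≤ 4·5 + 13 = 33.
Hence |(4u^2 + 3u + 3) − 55| ≤ 33|u + 4| < eps provided |u + 4| < eps/33.
Choosing delta = min(1, eps/33) ensures both conditions, hence |(4u^2 + 3u + 3) − 55| < eps.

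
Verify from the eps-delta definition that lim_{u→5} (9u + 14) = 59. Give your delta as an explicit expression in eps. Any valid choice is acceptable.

Suppose eps > 0. We need delta > 0 so that 0 < |u − 5| < delta implies |(9u + 14) − 59| < eps.
Since (9u + 14) − 59 = 9(u − 5), we have |(9u + 14) − 59| = 9|u − 5|.
So 9|u − 5| < eps exactly when |u − 5| < eps/9.
Choosing delta = eps/9 gives |(9u + 14) − 59| = 9|u − 5| < eps whenever |u − 5| < delta.

delta = eps/9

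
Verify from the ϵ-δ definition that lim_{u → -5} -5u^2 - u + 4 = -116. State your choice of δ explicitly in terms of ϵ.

Suppose ϵ > 0. We want δ > 0 such that 0 < |u + 5| < δ implies |(-5u^2 - u + 4) + 116| < ϵ.
(-5u^2 - u + 4) + 116 = -5u^2 - u + 120 = (u + 5)(-5u + 24).
So |(-5u^2 - u + 4) + 116| = |u + 5|·|-5u + 24|.
Assume first that |u + 5| < 1, so |u| < 6. Then |-5u + 24| ≤ 5·6 + 24 = 54.
Hence |(-5u^2 - u + 4) + 116| ≤ 54|u + 5| < ϵ provided |u + 5| < ϵ/54.
Choosing δ = min(1, ϵ/54) ensures both conditions, hence |(-5u^2 - u + 4) + 116| < ϵ.

δ = min(1, ϵ/54)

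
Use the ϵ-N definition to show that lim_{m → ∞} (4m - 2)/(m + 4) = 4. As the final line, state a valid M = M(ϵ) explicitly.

Let ϵ > 0 be given. For m ≥ 1, |(4m - 2)/(m + 4) − 4| = |-18|/((m + 4)) = 18/((m + 4)).
Since m + 4 ≥ m for m ≥ 1, this is ≤ 18/(m) = 18/m.
So |(4m - 2)/(m + 4) − 4| < ϵ whenever m > 18/ϵ.
Take M = 18/ϵ. If m > M then |(4m - 2)/(m + 4) − 4| ≤ 18/m < ϵ.

M = 18/ϵ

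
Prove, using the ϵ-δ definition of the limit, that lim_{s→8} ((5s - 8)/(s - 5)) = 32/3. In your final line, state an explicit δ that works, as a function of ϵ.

δ = min(3/2, (9/34)ϵ)

Let ϵ > 0. We want δ > 0 with 0 < |s − 8| < δ ⇒ |(5s - 8)/(s - 5) − (32/3)| < ϵ.
Combining over a common denominator, (5s - 8)/(s - 5) − (32/3) = [(5s - 8)·3 − 32·(s - 5)] / [3·(s - 5)] = -17(s − 8) / (3(s - 5)).
So |(5s - 8)/(s - 5) − (32/3)| = 17|s − 8| / (3·|s − 5|).
Restrict δ ≤ 3/2. Then |s − 8| < 3/2 gives |s − 5| = |(s − 8) + 3| ≥ 3 − 3/2 = 3/2.
Hence |(5s - 8)/(s - 5) − (32/3)| < 17|s − 8|/(3·(3/2)) = (34/9)|s − 8|, which is < ϵ once |s − 8| < (9/34)ϵ.
Take δ = min(3/2, (9/34)ϵ). Then 0 < |s − 8| < δ forces both bounds, so |(5s - 8)/(s - 5) − (32/3)| < ϵ.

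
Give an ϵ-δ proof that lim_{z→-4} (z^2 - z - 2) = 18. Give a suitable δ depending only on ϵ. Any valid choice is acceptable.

Fix ϵ > 0. We want δ > 0 such that 0 < |z + 4| < δ implies |(z^2 - z - 2) − 18| < ϵ.
(z^2 - z - 2) − 18 = z^2 - z - 20 = (z + 4)(z - 5).
So |(z^2 - z - 2) − 18| = |z + 4|·|z - 5|.
Assume first that |z + 4| < 1, so |z| < 5. Then |z - 5| ≤ 5 + 5 = 10.
Hence |(z^2 - z - 2) − 18| ≤ 10|z + 4| < ϵ provided |z + 4| < ϵ/10.
Choosing δ = min(1, ϵ/10) ensures both conditions, hence |(z^2 - z - 2) − 18| < ϵ.

δ = min(1, ϵ/10)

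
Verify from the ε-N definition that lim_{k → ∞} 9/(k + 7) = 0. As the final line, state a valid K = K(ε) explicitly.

K = 9/ε

Fix ε > 0. For k ≥ 1, |9/(k + 7) − 0| = 9/(k + 7) ≤ 9/k.
We need 9/k < ε, i.e. k > 9/ε.
Take K = 9/ε. If k > K then |9/(k + 7)| ≤ 9/k < ε.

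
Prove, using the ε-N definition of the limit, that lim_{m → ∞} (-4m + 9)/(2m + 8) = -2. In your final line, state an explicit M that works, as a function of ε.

M = (25/2)/ε

Fix ε > 0. For m ≥ 1, |(-4m + 9)/(2m + 8) + 2| = |50|/(2(2m + 8)) = 50/(2(2m + 8)).
Since 2m + 8 ≥ 2m for m ≥ 1, this is ≤ 50/(2·2m) = (25/2)/m.
So |(-4m + 9)/(2m + 8) + 2| < ε whenever m > (25/2)/ε.
Take M = (25/2)/ε. If m > M then |(-4m + 9)/(2m + 8) + 2| ≤ (25/2)/m < ε.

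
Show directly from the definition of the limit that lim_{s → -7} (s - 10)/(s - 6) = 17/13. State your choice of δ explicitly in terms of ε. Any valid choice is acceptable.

δ = min(13/2, (169/8)ε)

Fix ε > 0. We want δ > 0 with 0 < |s + 7| < δ ⇒ |(s - 10)/(s - 6) − (17/13)| < ε.
Combining over a common denominator, (s - 10)/(s - 6) − (17/13) = [(s - 10)·(-13) − (-17)·(s - 6)] / [(-13)·(s - 6)] = 4(s + 7) / ((-13)(s - 6)).
So |(s - 10)/(s - 6) − (17/13)| = 4|s + 7| / (13·|s − 6|).
Require δ ≤ 13/2, so |s − 6| ≥ |-13| − |s + 7| > 13 − 13/2 = 13/2.
Hence |(s - 10)/(s - 6) − (17/13)| < 4|s + 7|/(13·(13/2)) = (8/169)|s + 7|, which is < ε once |s + 7| < (169/8)ε.
Take δ = min(13/2, (169/8)ε). Then 0 < |s + 7| < δ forces both bounds, so |(s - 10)/(s - 6) − (17/13)| < ε.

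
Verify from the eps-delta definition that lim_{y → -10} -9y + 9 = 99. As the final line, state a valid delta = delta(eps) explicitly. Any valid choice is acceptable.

Let eps > 0 be given. We need delta > 0 so that 0 < |y + 10| < delta implies |(-9y + 9) − 99| < eps.
|(-9y + 9) − 99| = |-9y - 90| = 9|y + 10|.
Thus it suffices that |y + 10| < eps/9.
Take delta = eps/9. If 0 < |y + 10| < delta then |(-9y + 9) − 99| = 9|y + 10| < 9·(eps/9) = eps.

delta = eps/9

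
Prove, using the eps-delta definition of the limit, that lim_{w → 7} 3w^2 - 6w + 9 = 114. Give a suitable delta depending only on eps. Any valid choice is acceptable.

Let eps > 0. We want delta > 0 such that 0 < |w − 7| < delta implies |(3w^2 - 6w + 9) − 114| < eps.
(3w^2 - 6w + 9) − 114 = 3w^2 - 6w - 105 = (w − 7)(3w + 15).
So |(3w^2 - 6w + 9) − 114| = |w − 7|·|3w + 15|.
Require delta ≤ 1. Then |w − 7| < 1 gives |w| < 8, and by the triangle inequality |3w + 15| ≤ 3·8 + 15 = 39.
Hence |(3w^2 - 6w + 9) − 114| ≤ 39|w − 7| < eps provided |w − 7| < eps/39.
Take delta = min(1, eps/39). Then 0 < |w − 7| < delta gives both |w − 7| < 1 and |w − 7| < eps/39, so |(3w^2 - 6w + 9) − 114| < eps.

delta = min(1, eps/39)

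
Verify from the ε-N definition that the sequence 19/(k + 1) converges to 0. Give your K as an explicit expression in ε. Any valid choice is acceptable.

Let ε > 0 be given. For k ≥ 1, |19/(k + 1) − 0| = 19/(k + 1) ≤ 19/k.
We need 19/k < ε, i.e. k > 19/ε.
Take K = 19/ε. If k > K then |19/(k + 1)| ≤ 19/k < ε.

K = 19/ε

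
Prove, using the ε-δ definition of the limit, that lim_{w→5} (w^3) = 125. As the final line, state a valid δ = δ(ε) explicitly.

δ = min(1, ε/91)

Fix ε > 0. We seek δ > 0 with 0 < |w − 5| < δ ⇒ |w^3 − 125| < ε.
Factor: w^3 − 125 = (w − 5)(w^2 + 5w + 25), so |w^3 − 125| = |w − 5|·|w^2 + 5w + 25|.
Impose δ ≤ 1 so that |w| < 6; then |w^2 + 5w + 25| ≤ 91.
Hence |w^3 − 125| ≤ 91|w − 5|, which is < ε once |w − 5| < ε/91.
Take δ = min(1, ε/91). If 0 < |w − 5| < δ then both bounds hold and |w^3 − 125| ≤ 91|w − 5| < 91·(ε/91) = ε.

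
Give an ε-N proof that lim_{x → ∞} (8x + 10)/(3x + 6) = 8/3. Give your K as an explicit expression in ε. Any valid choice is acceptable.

K = 2/ε

Let ε > 0. We seek K > 0 such that x > K implies |(8x + 10)/(3x + 6) − (8/3)| < ε.
(8x + 10)/(3x + 6) − (8/3) = (3(8x + 10) − 8(3x + 6)) / (3(3x + 6)) = -18/(3(3x + 6)).
For x > 0 we have 3x + 6 > 3x, so |(8x + 10)/(3x + 6) − (8/3)| = 18/(3(3x + 6)) < 18/(3·3x) = 2/x.
Thus |(8x + 10)/(3x + 6) − (8/3)| < ε whenever x > 2/ε.
Take K = 2/ε. If x > K then |(8x + 10)/(3x + 6) − (8/3)| < 2/x < ε.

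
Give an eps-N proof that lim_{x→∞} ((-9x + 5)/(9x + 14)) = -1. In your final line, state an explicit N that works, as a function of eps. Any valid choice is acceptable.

Let eps > 0. We seek N > 0 such that x > N implies |(-9x + 5)/(9x + 14) + 1| < eps.
(-9x + 5)/(9x + 14) + 1 = (9(-9x + 5) − (-9)(9x + 14)) / (9(9x + 14)) = 171/(9(9x + 14)).
For x > 0 we have 9x + 14 > 9x, so |(-9x + 5)/(9x + 14) + 1| = 171/(9(9x + 14)) < 171/(9·9x) = (19/9)/x.
Thus |(-9x + 5)/(9x + 14) + 1| < eps whenever x > (19/9)/eps.
Take N = (19/9)/eps. If x > N then |(-9x + 5)/(9x + 14) + 1| < (19/9)/x < eps.

N = (19/9)/eps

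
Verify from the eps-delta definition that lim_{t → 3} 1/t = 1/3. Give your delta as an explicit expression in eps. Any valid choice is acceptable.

Suppose eps > 0. We seek delta > 0 such that 0 < |t − 3| < delta implies |1/t − (1/3)| < eps.
|1/t − (1/3)| = |3 − t|/(3·|t|) = |t − 3|/(3|t|).
Require delta ≤ 3/2 so that |t| > 3 − 3/2 = 3/2, hence 3|t| > 9/2.
Then |1/t − (1/3)| < |t − 3|/(9/2), which is < eps when |t − 3| < (9/2)eps.
Take delta = min(3/2, (9/2)eps). Then 0 < |t − 3| < delta gives both |t − 3| < 3/2 and |t − 3| < (9/2)eps, so |1/t − (1/3)| < eps.

delta = min(3/2, (9/2)eps)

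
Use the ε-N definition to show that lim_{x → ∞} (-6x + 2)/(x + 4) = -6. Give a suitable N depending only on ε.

Let ε > 0 be given. We seek N > 0 such that x > N implies |(-6x + 2)/(x + 4) + 6| < ε.
(-6x + 2)/(x + 4) + 6 = ((-6x + 2) − (-6)(x + 4)) / ((x + 4)) = 26/((x + 4)).
For x > 0 we have x + 4 > x, so |(-6x + 2)/(x + 4) + 6| = 26/((x + 4)) < 26/(x) = 26/x.
Thus |(-6x + 2)/(x + 4) + 6| < ε whenever x > 26/ε.
Take N = 26/ε. If x > N then |(-6x + 2)/(x + 4) + 6| < 26/x < ε.

N = 26/ε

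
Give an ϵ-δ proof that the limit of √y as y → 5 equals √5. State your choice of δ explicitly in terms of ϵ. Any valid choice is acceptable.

δ = min(5, √5·ϵ)

Let ϵ > 0. We want δ > 0 such that 0 < |y − 5| < δ implies |√y − √5| < ϵ.
Multiplying by the conjugate, |√y − √5| = |y − 5|/(√y + √5).
Restrict δ ≤ 5 so that |y − 5| < 5 forces y > 0, and then √y + √5 > √5.
Hence |√y − √5| < |y − 5|/√5, which is < ϵ once |y − 5| < √5·ϵ.
Take δ = min(5, √5·ϵ). If 0 < |y − 5| < δ then y > 0 and |√y − √5| < |y − 5|/√5 < ϵ.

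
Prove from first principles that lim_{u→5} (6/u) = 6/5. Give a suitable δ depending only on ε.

Suppose ε > 0. We seek δ > 0 such that 0 < |u − 5| < δ implies |6/u − (6/5)| < ε.
|6/u − (6/5)| = 6·|5 − u|/(5·|u|) = 6|u − 5|/(5|u|).
Require δ ≤ 5/2 so that |u| > 5 − 5/2 = 5/2, hence 5|u| > 25/2.
Then |6/u − (6/5)| < 6|u − 5|/(25/2), which is < ε when |u − 5| < (25/12)ε.
Take δ = min(5/2, (25/12)ε). Then 0 < |u − 5| < δ gives both |u − 5| < 5/2 and |u − 5| < (25/12)ε, so |6/u − (6/5)| < ε.

δ = min(5/2, (25/12)ε)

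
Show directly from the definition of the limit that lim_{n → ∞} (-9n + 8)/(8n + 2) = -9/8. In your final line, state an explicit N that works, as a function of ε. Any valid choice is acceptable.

N = (41/32)/ε

Suppose ε > 0. For n ≥ 1, |(-9n + 8)/(8n + 2) + 9/8| = |82|/(8(8n + 2)) = 82/(8(8n + 2)).
Since 8n + 2 ≥ 8n for n ≥ 1, this is ≤ 82/(8·8n) = (41/32)/n.
So |(-9n + 8)/(8n + 2) + 9/8| < ε whenever n > (41/32)/ε.
Take N = (41/32)/ε. If n > N then |(-9n + 8)/(8n + 2) + 9/8| ≤ (41/32)/n < ε.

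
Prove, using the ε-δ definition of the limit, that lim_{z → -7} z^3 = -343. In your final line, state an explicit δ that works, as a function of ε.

δ = min(1, ε/169)

Let ε > 0. We seek δ > 0 with 0 < |z + 7| < δ ⇒ |z^3 + 343| < ε.
Factor: z^3 + 343 = (z + 7)(z^2 - 7z + 49), so |z^3 + 343| = |z + 7|·|z^2 - 7z + 49|.
Restrict δ ≤ 1. Then |z + 7| < 1 gives |z| < 8, so by the triangle inequality |z^2 - 7z + 49| ≤ 8^2 + 7·8 + 49 = 169.
Hence |z^3 + 343| ≤ 169|z + 7|, which is < ε once |z + 7| < ε/169.
Take δ = min(1, ε/169). If 0 < |z + 7| < δ then both bounds hold and |z^3 + 343| ≤ 169|z + 7| < 169·(ε/169) = ε.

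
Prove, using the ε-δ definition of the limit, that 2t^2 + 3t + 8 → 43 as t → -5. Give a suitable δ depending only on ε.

Let ε > 0 be given. We want δ > 0 such that 0 < |t + 5| < δ implies |(2t^2 + 3t + 8) − 43| < ε.
(2t^2 + 3t + 8) − 43 = 2t^2 + 3t - 35 = (t + 5)(2t - 7).
So |(2t^2 + 3t + 8) − 43| = |t + 5|·|2t - 7|.
Require δ ≤ 1. Then |t + 5| < 1 gives |t| < 6, and by the triangle inequality |2t - 7| ≤ 2·6 + 7 = 19.
Hence |(2t^2 + 3t + 8) − 43| ≤ 19|t + 5| < ε provided |t + 5| < ε/19.
Take δ = min(1, ε/19). Then 0 < |t + 5| < δ gives both |t + 5| < 1 and |t + 5| < ε/19, so |(2t^2 + 3t + 8) − 43| < ε.

δ = min(1, ε/19)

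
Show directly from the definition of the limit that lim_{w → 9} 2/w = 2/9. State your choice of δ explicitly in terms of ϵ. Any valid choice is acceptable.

δ = min(9/2, (81/4)ϵ)

Fix ϵ > 0. We seek δ > 0 such that 0 < |w − 9| < δ implies |2/w − (2/9)| < ϵ.
|2/w − (2/9)| = 2·|9 − w|/(9·|w|) = 2|w − 9|/(9|w|).
Restrict δ ≤ 9/2. Then |w − 9| < 9/2 gives |w| > 9/2, so 9|w| > 81/2.
Then |2/w − (2/9)| < 2|w − 9|/(81/2), which is < ϵ when |w − 9| < (81/4)ϵ.
Take δ = min(9/2, (81/4)ϵ). Then 0 < |w − 9| < δ gives both |w − 9| < 9/2 and |w − 9| < (81/4)ϵ, so |2/w − (2/9)| < ϵ.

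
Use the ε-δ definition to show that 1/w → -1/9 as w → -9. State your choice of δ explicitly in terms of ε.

δ = min(9/2, (81/2)ε)

Suppose ε > 0. We seek δ > 0 such that 0 < |w + 9| < δ implies |1/w + 1/9| < ε.
|1/w + 1/9| = |-9 − w|/(9·|w|) = |w + 9|/(9|w|).
Require δ ≤ 9/2 so that |w| > 9 − 9/2 = 9/2, hence 9|w| > 81/2.
Then |1/w + 1/9| < |w + 9|/(81/2), which is < ε when |w + 9| < (81/2)ε.
Take δ = min(9/2, (81/2)ε). Then 0 < |w + 9| < δ gives both |w + 9| < 9/2 and |w + 9| < (81/2)ε, so |1/w + 1/9| < ε.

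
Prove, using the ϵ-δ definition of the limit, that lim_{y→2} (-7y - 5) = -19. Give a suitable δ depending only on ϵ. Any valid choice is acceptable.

Let ϵ > 0. We need δ > 0 so that 0 < |y − 2| < δ implies |(-7y - 5) + 19| < ϵ.
Since (-7y - 5) + 19 = -7(y − 2), we have |(-7y - 5) + 19| = 7|y − 2|.
Thus it suffices that |y − 2| < ϵ/7.
Choosing δ = ϵ/7 gives |(-7y - 5) + 19| = 7|y − 2| < ϵ whenever |y − 2| < δ.

δ = ϵ/7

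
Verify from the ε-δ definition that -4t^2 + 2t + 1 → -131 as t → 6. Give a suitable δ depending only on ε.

Let ε > 0. We want δ > 0 such that 0 < |t − 6| < δ implies |(-4t^2 + 2t + 1) + 131| < ε.
(-4t^2 + 2t + 1) + 131 = -4t^2 + 2t + 132 = (t − 6)(-4t - 22).
So |(-4t^2 + 2t + 1) + 131| = |t − 6|·|-4t - 22|.
Assume first that |t − 6| < 1, so |t| < 7. Then |-4t - 22| ≤ 4·7 + 22 = 50.
Hence |(-4t^2 + 2t + 1) + 131| ≤ 50|t − 6| < ε provided |t − 6| < ε/50.
Choosing δ = min(1, ε/50) ensures both conditions, hence |(-4t^2 + 2t + 1) + 131| < ε.

δ = min(1, ε/50)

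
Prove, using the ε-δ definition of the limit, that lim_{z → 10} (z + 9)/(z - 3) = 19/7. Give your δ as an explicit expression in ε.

δ = min(7/2, (49/24)ε)

Let ε > 0. We want δ > 0 with 0 < |z − 10| < δ ⇒ |(z + 9)/(z - 3) − (19/7)| < ε.
Combining over a common denominator, (z + 9)/(z - 3) − (19/7) = [(z + 9)·7 − 19·(z - 3)] / [7·(z - 3)] = -12(z − 10) / (7(z - 3)).
So |(z + 9)/(z - 3) − (19/7)| = 12|z − 10| / (7·|z − 3|).
Require δ ≤ 7/2, so |z − 3| ≥ |7| − |z − 10| > 7 − 7/2 = 7/2.
Hence |(z + 9)/(z - 3) − (19/7)| < 12|z − 10|/(7·(7/2)) = (24/49)|z − 10|, which is < ε once |z − 10| < (49/24)ε.
Take δ = min(7/2, (49/24)ε). Then 0 < |z − 10| < δ forces both bounds, so |(z + 9)/(z - 3) − (19/7)| < ε.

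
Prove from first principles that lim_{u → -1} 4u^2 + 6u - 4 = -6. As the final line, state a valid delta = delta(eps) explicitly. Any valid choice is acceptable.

delta = min(1, eps/10)

Let eps > 0. We want delta > 0 such that 0 < |u + 1| < delta implies |(4u^2 + 6u - 4) + 6| < eps.
(4u^2 + 6u - 4) + 6 = 4u^2 + 6u + 2 = (u + 1)(4u + 2).
So |(4u^2 + 6u - 4) + 6| = |u + 1|·|4u + 2|.
Require delta ≤ 1. Then |u + 1| < 1 gives |u| < 2, and by the triangle inequality |4u + 2| ≤ 4·2 + 2 = 10.
Hence |(4u^2 + 6u - 4) + 6| ≤ 10|u + 1| < eps provided |u + 1| < eps/10.
Choosing delta = min(1, eps/10) ensures both conditions, hence |(4u^2 + 6u - 4) + 6| < eps.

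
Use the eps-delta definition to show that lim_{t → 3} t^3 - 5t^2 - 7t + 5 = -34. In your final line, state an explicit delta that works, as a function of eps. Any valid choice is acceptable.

Let eps > 0 be given. We want delta > 0 such that 0 < |t − 3| < delta implies |(t^3 - 5t^2 - 7t + 5) + 34| < eps.
(t^3 - 5t^2 - 7t + 5) + 34 = t^3 - 5t^2 - 7t + 39 = (t − 3)(t^2 - 2t - 13).
So |(t^3 - 5t^2 - 7t + 5) + 34| = |t − 3|·|t^2 - 2t - 13|.
Require delta ≤ 1. Then |t − 3| < 1 gives |t| < 4, and by the triangle inequality |t^2 - 2t - 13| ≤ 4^2 + 2·4 + 13 = 37.
Hence |(t^3 - 5t^2 - 7t + 5) + 34| ≤ 37|t − 3| < eps provided |t − 3| < eps/37.
Take delta = min(1, eps/37). Then 0 < |t − 3| < delta gives both |t − 3| < 1 and |t − 3| < eps/37, so |(t^3 - 5t^2 - 7t + 5) + 34| < eps.

delta = min(1, eps/37)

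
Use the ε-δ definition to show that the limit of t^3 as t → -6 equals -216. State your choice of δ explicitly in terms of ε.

δ = min(2, ε/148)

Fix ε > 0. We seek δ > 0 with 0 < |t + 6| < δ ⇒ |t^3 + 216| < ε.
Factor: t^3 + 216 = (t + 6)(t^2 - 6t + 36), so |t^3 + 216| = |t + 6|·|t^2 - 6t + 36|.
Impose δ ≤ 2 so that |t| < 8; then |t^2 - 6t + 36| ≤ 148.
Hence |t^3 + 216| ≤ 148|t + 6|, which is < ε once |t + 6| < ε/148.
Take δ = min(2, ε/148). If 0 < |t + 6| < δ then both bounds hold and |t^3 + 216| ≤ 148|t + 6| < 148·(ε/148) = ε.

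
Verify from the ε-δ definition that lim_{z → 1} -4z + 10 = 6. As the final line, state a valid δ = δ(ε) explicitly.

Fix ε > 0. We need δ > 0 so that 0 < |z − 1| < δ implies |(-4z + 10) − 6| < ε.
|(-4z + 10) − 6| = |-4z + 4| = 4|z − 1|.
Thus it suffices that |z − 1| < ε/4.
Choosing δ = ε/4 gives |(-4z + 10) − 6| = 4|z − 1| < ε whenever |z − 1| < δ.

δ = ε/4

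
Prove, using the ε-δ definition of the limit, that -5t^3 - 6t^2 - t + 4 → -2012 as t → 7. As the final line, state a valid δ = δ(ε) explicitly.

Suppose ε > 0. We want δ > 0 such that 0 < |t − 7| < δ implies |(-5t^3 - 6t^2 - t + 4) + 2012| < ε.
(-5t^3 - 6t^2 - t + 4) + 2012 = -5t^3 - 6t^2 - t + 2016 = (t − 7)(-5t^2 - 41t - 288).
So |(-5t^3 - 6t^2 - t + 4) + 2012| = |t − 7|·|-5t^2 - 41t - 288|.
Require δ ≤ 2. Then |t − 7| < 2 gives |t| < 9, and by the triangle inequality |-5t^2 - 41t - 288| ≤ 5·9^2 + 41·9 + 288 = 1062.
Hence |(-5t^3 - 6t^2 - t + 4) + 2012| ≤ 1062|t − 7| < ε provided |t − 7| < ε/1062.
Take δ = min(2, ε/1062). Then 0 < |t − 7| < δ gives both |t − 7| < 2 and |t − 7| < ε/1062, so |(-5t^3 - 6t^2 - t + 4) + 2012| < ε.

δ = min(2, ε/1062)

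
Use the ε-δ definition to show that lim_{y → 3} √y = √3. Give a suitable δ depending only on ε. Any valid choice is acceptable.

Let ε > 0 be given. We want δ > 0 such that 0 < |y − 3| < δ implies |√y − √3| < ε.
Rationalise: √y − √3 = (y − 3)/(√y + √3), so |√y − √3| = |y − 3|/(√y + √3).
Restrict δ ≤ 3 so that |y − 3| < 3 forces y > 0, and then √y + √3 > √3.
Hence |√y − √3| < |y − 3|/√3, which is < ε once |y − 3| < √3·ε.
Take δ = min(3, √3·ε). If 0 < |y − 3| < δ then y > 0 and |√y − √3| < |y − 3|/√3 < ε.

δ = min(3, √3·ε)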